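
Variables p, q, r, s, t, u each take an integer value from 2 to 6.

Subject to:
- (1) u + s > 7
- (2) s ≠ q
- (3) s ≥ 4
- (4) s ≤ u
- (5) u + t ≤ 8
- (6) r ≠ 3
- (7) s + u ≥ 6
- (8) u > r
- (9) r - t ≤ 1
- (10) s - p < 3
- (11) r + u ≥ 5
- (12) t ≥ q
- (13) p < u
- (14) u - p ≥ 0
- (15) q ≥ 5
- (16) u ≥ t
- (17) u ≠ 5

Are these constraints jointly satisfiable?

Unsatisfiable

From constraints 3 and 4: u ≥ s ≥ 4. From constraints 12 and 15: t ≥ q ≥ 5. Hence u + t ≥ 9. But constraint 5 requires u + t ≤ 8, and 8 < 9. Contradiction.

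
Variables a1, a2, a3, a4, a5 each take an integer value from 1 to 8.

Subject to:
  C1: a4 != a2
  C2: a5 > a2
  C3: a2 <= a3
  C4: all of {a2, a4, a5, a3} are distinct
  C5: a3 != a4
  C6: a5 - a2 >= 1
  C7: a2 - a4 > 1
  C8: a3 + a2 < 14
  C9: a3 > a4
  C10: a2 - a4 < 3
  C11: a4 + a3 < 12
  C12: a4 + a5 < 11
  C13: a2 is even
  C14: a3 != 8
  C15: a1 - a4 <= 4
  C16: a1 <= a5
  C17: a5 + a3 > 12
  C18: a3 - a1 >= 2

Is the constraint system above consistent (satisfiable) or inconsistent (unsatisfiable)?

The assignment a1 = 4, a2 = 4, a3 = 7, a4 = 2, a5 = 6 works:
  constraint 6 holds since a5 - a2 = 2.
  constraint 7 holds since a2 - a4 = 2.
  constraint 8 holds since a3 + a2 = 11.
The rest check out directly.

Satisfiable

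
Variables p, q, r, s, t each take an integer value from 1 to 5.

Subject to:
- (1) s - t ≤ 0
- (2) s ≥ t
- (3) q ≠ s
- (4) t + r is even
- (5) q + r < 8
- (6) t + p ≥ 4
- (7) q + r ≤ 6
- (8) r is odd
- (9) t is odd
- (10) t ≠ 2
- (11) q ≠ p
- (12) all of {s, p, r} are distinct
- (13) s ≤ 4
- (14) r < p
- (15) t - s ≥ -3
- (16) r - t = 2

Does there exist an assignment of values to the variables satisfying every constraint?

Setting (p, q, r, s, t) = (5, 3, 3, 1, 1) satisfies everything: constraint 1: s - t = 0; constraint 5: q + r = 6, and the others follow.

Satisfiable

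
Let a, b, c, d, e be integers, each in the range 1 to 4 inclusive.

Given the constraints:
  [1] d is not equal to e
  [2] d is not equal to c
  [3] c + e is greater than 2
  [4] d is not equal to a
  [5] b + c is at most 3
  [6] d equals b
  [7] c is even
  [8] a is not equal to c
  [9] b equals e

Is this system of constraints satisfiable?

Unsatisfiable

From constraints 6 and 9, d = b = e, so d = e. But constraint 1 says d ≠ e. Contradiction.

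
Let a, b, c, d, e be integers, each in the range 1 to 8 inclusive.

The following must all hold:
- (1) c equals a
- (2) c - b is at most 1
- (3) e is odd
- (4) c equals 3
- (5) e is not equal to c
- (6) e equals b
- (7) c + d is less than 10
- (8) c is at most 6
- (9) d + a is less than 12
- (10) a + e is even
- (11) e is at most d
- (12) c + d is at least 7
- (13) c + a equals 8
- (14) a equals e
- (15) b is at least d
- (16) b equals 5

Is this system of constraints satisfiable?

Unsatisfiable

Constraint 4 fixes c = 3 and constraint 16 fixes b = 5. Constraints 1, 6, and 14 give c = a = e = b, so c = b. But 3 ≠ 5 — contradiction.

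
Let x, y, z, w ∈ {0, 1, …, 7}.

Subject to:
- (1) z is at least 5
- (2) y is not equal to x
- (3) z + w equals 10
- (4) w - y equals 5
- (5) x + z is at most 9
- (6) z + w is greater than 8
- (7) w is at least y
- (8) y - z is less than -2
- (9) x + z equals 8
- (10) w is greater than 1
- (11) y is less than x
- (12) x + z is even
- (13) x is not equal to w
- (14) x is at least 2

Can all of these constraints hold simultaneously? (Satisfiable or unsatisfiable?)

Satisfiable

One satisfying assignment is x = 3, y = 0, z = 5, w = 5.
For the less obvious constraints — constraint 3: z + w = 10; constraint 4: w - y = 5 — and the others hold by inspection.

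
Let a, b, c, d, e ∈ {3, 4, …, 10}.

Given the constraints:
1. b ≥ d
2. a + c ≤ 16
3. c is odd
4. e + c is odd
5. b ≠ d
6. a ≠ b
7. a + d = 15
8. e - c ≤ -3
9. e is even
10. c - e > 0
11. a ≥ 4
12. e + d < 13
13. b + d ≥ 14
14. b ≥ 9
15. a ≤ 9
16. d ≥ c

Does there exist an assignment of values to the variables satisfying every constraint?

The assignment a = 8, b = 9, c = 7, d = 7, e = 4 works:
  constraint 2 holds since a + c = 15.
  constraint 7 holds since a + d = 15.
The rest check out directly.

Satisfiable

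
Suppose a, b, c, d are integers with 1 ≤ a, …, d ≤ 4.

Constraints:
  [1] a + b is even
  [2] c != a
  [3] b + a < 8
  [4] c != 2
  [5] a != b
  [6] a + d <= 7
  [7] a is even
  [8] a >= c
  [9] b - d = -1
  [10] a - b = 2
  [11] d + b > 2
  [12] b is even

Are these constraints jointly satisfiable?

Setting (a, b, c, d) = (4, 2, 3, 3) satisfies everything: constraint 3: b + a = 6; constraint 6: a + d = 7, and the others follow.

Satisfiable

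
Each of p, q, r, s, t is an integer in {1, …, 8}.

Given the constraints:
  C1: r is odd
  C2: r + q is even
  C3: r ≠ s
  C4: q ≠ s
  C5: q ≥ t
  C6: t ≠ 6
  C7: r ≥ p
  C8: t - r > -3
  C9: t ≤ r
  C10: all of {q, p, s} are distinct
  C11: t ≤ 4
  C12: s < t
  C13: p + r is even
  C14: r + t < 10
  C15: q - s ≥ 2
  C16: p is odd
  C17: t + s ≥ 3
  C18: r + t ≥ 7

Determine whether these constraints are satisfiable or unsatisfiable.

Take p = 5, q = 7, r = 5, s = 2, t = 4. Then constraint 8: t - r = -1; constraint 14: r + t = 9; constraint 15: q - s = 5, and every other listed constraint is also met.

Satisfiable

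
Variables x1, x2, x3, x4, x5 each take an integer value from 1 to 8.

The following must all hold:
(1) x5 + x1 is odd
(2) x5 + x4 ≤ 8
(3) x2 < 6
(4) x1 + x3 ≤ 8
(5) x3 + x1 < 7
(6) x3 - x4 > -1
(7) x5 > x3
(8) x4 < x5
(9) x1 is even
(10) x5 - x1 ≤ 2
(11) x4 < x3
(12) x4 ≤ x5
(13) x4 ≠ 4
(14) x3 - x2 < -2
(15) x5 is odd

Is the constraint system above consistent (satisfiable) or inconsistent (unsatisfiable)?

Try x1 = 4, x2 = 5, x3 = 2, x4 = 1, x5 = 5.
Check constraint 2: x5 + x4 = 6; constraint 4: x1 + x3 = 6. The remaining constraints are straightforward to verify.

Satisfiable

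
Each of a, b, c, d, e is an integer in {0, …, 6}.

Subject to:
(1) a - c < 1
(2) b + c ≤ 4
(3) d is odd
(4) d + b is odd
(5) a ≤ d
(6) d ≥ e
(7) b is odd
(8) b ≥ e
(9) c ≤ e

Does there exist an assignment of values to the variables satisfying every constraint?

Unsatisfiable

Constraint 3 makes d odd and constraint 7 makes b odd, so d + b must be even. Constraint 4 says d + b is odd — contradiction.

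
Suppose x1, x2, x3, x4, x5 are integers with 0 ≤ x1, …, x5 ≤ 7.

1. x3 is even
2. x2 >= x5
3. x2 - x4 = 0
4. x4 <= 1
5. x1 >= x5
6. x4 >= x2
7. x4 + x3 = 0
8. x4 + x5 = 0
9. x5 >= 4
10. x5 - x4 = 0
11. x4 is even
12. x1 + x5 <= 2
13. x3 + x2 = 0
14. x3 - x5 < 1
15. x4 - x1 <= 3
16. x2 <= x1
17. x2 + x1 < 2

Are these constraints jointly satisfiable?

Unsatisfiable

From constraints 2 and 9: x2 ≥ x5 and x5 ≥ 4, so x2 ≥ 4. From constraints 4 and 6: x2 ≤ x4 and x4 ≤ 1, so x2 ≤ 1. But 1 < 4, so no value of x2 works.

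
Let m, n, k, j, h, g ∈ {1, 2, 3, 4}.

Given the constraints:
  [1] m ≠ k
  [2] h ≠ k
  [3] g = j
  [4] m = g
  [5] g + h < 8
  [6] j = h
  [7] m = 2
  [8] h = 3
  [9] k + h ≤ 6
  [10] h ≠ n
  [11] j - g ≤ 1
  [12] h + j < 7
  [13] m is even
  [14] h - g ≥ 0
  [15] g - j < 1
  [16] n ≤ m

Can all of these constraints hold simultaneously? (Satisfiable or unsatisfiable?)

Unsatisfiable

Constraint 7 fixes m = 2 and constraint 8 fixes h = 3. Constraints 3, 4, and 6 give m = g = j = h, so m = h. But 2 ≠ 3 — contradiction.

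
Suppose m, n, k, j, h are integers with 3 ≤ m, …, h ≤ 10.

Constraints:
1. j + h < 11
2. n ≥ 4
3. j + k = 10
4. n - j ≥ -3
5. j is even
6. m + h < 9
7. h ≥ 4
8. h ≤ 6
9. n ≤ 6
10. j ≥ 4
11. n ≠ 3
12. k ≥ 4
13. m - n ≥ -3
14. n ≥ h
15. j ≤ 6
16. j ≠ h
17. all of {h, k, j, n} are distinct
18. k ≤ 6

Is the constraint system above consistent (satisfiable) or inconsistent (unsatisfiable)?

Unsatisfiable

Constraints 2, 7, 8, 9, 10, 12, 15, and 18 confine each of h, k, j, n to the 3 values {4, …, 6}.
Constraint 17 requires all 4 of them to be distinct, but only 3 values are available — impossible by the pigeonhole principle.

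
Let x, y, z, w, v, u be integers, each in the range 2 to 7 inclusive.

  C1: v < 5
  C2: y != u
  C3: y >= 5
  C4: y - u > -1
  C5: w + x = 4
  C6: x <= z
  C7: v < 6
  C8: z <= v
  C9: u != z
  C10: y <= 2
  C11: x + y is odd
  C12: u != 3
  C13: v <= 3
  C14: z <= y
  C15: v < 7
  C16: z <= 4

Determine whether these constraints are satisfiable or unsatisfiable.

Unsatisfiable

From constraint 3: y ≥ 5. From constraint 10: y ≤ 2. But 2 < 5, so no value of y works.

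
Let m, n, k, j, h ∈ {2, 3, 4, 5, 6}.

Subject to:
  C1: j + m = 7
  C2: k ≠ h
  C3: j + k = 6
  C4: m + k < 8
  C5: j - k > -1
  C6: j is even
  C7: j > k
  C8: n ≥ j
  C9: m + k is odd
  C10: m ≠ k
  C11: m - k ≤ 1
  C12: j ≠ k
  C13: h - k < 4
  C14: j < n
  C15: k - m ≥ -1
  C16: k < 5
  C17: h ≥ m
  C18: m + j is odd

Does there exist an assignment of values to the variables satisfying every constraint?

Take m = 3, n = 6, k = 2, j = 4, h = 3. Then constraint 1: j + m = 7; constraint 3: j + k = 6, and every other listed constraint is also met.

Satisfiable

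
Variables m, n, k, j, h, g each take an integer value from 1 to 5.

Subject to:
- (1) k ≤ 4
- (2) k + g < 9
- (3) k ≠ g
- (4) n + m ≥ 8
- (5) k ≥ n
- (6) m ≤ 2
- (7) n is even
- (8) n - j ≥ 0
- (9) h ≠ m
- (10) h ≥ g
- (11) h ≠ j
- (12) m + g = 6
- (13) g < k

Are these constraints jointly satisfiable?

From constraints 1 and 5: n ≤ k ≤ 4. From constraint 6: m ≤ 2. Hence n + m ≤ 6. But constraint 4 requires n + m ≥ 8, and 8 > 6. Contradiction.

Unsatisfiable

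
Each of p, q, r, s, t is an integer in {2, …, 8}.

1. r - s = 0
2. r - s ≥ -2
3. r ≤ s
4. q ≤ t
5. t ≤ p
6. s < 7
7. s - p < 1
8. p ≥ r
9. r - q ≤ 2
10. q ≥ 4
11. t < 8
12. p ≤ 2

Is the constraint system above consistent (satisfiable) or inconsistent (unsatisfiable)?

From constraints 4 and 10: t ≥ q and q ≥ 4, so t ≥ 4. From constraints 5 and 12: t ≤ p and p ≤ 2, so t ≤ 2. But 2 < 4, so no value of t works.

Unsatisfiable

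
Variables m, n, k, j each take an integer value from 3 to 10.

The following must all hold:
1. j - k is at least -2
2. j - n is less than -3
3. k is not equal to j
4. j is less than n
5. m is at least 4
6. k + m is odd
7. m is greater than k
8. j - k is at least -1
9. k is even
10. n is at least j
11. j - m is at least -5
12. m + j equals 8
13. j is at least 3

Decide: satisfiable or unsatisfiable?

Satisfiable

One satisfying assignment is m = 5, n = 8, k = 4, j = 3.
For the less obvious constraints — constraint 1: j - k = -1; constraint 2: j - n = -5 — and the others hold by inspection.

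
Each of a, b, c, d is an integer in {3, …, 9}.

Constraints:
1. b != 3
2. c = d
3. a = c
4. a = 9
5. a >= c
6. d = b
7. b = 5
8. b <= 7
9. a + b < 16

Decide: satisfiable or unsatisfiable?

Constraint 4 fixes a = 9 and constraint 7 fixes b = 5. Constraints 2, 3, and 6 give a = c = d = b, so a = b. But 9 ≠ 5 — contradiction.

Unsatisfiable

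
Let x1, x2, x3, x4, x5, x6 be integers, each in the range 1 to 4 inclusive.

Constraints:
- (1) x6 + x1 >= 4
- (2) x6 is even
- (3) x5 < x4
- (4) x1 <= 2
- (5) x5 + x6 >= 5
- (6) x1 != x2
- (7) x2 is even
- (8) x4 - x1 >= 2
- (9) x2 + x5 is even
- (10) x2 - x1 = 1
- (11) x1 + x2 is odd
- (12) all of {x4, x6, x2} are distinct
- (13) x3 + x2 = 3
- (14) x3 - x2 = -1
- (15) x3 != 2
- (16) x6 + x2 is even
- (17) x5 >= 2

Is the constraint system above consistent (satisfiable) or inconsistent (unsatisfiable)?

The assignment x1 = 1, x2 = 2, x3 = 1, x4 = 3, x5 = 2, x6 = 4 works:
  constraint 1 holds since x6 + x1 = 5.
  constraint 5 holds since x5 + x6 = 6.
The rest check out directly.

Satisfiable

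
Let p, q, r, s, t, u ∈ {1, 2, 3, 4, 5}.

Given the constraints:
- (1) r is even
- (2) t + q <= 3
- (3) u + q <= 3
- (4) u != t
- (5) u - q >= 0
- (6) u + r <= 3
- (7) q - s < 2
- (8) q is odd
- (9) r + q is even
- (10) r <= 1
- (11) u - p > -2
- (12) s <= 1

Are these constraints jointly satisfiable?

Unsatisfiable

Constraint 1 makes r even and constraint 8 makes q odd, so r + q must be odd. Constraint 9 says r + q is even — contradiction.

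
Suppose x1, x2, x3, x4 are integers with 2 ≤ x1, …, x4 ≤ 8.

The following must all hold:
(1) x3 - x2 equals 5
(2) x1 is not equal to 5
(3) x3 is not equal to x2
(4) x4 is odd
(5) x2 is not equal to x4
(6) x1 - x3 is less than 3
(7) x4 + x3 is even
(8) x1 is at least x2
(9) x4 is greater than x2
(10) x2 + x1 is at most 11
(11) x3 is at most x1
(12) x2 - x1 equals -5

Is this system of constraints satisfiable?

The assignment x1 = 7, x2 = 2, x3 = 7, x4 = 3 works:
  constraint 1 holds since x3 - x2 = 5.
  constraint 6 holds since x1 - x3 = 0.
The rest check out directly.

Satisfiable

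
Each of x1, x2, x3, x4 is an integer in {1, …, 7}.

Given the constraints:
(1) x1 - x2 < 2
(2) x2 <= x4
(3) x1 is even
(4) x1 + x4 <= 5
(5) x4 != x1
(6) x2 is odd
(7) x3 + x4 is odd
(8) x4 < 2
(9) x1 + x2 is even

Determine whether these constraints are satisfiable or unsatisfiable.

Unsatisfiable

Constraint 3 makes x1 even and constraint 6 makes x2 odd, so x1 + x2 must be odd. Constraint 9 says x1 + x2 is even — contradiction.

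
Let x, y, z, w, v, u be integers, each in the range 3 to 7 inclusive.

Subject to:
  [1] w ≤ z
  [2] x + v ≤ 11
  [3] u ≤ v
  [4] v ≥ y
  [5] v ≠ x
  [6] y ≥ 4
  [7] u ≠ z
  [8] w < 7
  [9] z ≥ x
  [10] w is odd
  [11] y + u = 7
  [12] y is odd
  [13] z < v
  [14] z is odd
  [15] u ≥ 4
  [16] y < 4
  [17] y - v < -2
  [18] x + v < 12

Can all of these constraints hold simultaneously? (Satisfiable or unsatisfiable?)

From constraint 6: y ≥ 4. From constraint 15: u ≥ 4. Hence y + u ≥ 8. But constraint 11 requires y + u = 7, and 7 < 8. Contradiction.

Unsatisfiable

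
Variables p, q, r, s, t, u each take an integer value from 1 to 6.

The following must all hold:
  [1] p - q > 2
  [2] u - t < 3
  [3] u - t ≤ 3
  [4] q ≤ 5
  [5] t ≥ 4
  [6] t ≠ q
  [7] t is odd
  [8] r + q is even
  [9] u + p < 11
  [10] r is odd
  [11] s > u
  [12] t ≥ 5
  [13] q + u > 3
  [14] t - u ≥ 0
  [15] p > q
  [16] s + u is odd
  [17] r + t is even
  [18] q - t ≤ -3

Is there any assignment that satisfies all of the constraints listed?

Satisfiable

The assignment p = 5, q = 1, r = 3, s = 6, t = 5, u = 5 works:
  constraint 1 holds since p - q = 4.
  constraint 2 holds since u - t = 0.
  constraint 3 holds since u - t = 0.
The rest check out directly.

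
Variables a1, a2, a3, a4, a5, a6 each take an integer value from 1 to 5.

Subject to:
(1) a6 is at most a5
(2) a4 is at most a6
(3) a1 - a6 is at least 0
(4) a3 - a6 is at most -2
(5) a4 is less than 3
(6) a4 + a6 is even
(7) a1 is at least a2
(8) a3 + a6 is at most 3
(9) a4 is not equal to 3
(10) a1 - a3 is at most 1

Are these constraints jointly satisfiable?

Unsatisfiable

Constraints 3, 4, and 10 give a3 − a1 ≥ -1, a1 − a6 ≥ 0, a6 − a3 ≥ 2.
Adding all 3 inequalities: the left sides telescope to 0, and the right sides sum to (-1) + 0 + 2 = 1. So 0 ≥ 1, which is false.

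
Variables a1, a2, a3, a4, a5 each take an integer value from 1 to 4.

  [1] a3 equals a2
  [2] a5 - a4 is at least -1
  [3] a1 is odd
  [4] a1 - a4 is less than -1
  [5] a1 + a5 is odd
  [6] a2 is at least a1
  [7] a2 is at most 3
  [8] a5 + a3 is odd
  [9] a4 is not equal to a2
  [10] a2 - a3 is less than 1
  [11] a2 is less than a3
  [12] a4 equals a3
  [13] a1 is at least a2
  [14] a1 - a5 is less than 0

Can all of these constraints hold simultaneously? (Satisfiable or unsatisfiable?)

From constraints 1 and 12, a4 = a3 = a2, so a4 = a2. But constraint 9 says a4 ≠ a2. Contradiction.

Unsatisfiable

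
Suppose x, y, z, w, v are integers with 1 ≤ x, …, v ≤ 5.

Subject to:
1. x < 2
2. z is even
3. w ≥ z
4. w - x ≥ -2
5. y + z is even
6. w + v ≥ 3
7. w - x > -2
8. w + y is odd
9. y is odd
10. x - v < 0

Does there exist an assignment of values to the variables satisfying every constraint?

Unsatisfiable

Constraint 9 makes y odd and constraint 2 makes z even, so y + z must be odd. Constraint 5 says y + z is even — contradiction.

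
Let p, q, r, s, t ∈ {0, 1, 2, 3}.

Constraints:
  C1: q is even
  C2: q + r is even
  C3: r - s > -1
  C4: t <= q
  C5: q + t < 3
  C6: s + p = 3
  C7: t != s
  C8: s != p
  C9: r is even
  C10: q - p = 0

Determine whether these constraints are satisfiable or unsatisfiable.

Satisfiable

Try p = 2, q = 2, r = 2, s = 1, t = 0.
Check constraint 3: r - s = 1; constraint 5: q + t = 2. The remaining constraints are straightforward to verify.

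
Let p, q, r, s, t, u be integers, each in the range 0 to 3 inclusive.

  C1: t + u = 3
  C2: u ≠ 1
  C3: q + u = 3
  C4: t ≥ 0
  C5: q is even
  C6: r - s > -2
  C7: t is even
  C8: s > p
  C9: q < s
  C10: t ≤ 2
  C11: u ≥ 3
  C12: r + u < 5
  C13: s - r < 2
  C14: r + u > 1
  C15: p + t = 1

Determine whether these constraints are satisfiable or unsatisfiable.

Satisfiable

One satisfying assignment is p = 1, q = 0, r = 1, s = 2, t = 0, u = 3.
For the less obvious constraints — constraint 1: t + u = 3; constraint 3: q + u = 3 — and the others hold by inspection.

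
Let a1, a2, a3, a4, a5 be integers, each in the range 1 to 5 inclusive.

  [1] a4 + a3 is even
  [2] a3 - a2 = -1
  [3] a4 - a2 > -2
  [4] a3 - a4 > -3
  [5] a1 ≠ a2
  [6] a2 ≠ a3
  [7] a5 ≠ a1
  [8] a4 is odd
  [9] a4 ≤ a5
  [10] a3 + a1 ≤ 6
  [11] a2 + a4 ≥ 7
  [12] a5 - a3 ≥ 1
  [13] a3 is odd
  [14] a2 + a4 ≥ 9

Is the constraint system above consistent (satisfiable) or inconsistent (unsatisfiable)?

Try a1 = 1, a2 = 4, a3 = 3, a4 = 5, a5 = 5.
Check constraint 2: a3 - a2 = -1; constraint 3: a4 - a2 = 1. The remaining constraints are straightforward to verify.

Satisfiable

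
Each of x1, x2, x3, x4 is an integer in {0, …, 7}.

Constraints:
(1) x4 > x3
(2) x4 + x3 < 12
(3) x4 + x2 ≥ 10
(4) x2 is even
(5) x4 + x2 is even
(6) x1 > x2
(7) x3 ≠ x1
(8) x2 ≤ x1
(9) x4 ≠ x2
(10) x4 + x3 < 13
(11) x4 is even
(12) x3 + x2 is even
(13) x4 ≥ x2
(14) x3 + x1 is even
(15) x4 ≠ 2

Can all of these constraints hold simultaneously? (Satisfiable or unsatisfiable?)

Satisfiable

Take x1 = 6, x2 = 4, x3 = 4, x4 = 6. Then constraint 2: x4 + x3 = 10; constraint 3: x4 + x2 = 10, and every other listed constraint is also met.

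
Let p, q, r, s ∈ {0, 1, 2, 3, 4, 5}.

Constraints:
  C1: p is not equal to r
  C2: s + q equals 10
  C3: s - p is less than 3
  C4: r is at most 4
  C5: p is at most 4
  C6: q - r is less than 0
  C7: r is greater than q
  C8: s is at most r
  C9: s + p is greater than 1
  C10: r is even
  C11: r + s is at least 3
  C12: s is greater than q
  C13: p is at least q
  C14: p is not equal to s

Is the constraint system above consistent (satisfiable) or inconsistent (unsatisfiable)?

From constraints 4 and 8: s ≤ r ≤ 4. From constraints 5 and 13: q ≤ p ≤ 4. Hence s + q ≤ 8. But constraint 2 requires s + q = 10, and 10 > 8. Contradiction.

Unsatisfiable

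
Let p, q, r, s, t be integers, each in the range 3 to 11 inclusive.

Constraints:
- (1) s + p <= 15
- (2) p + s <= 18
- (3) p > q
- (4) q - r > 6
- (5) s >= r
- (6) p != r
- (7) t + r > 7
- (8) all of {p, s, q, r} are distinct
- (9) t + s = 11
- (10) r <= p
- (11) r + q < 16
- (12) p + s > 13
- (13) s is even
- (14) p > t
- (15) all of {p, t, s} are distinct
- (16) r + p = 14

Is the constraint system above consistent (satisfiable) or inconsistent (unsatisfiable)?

Satisfiable

Setting (p, q, r, s, t) = (11, 10, 3, 4, 7) satisfies everything: constraint 1: s + p = 15; constraint 2: p + s = 15, and the others follow.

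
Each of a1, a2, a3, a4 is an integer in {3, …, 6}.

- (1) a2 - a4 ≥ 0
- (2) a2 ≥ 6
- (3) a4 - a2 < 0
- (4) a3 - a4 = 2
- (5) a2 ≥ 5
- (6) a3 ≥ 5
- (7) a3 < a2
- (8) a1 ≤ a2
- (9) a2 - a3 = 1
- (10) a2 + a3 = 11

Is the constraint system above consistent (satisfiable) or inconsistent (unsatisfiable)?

One satisfying assignment is a1 = 3, a2 = 6, a3 = 5, a4 = 3.
For the less obvious constraints — constraint 1: a2 - a4 = 3; constraint 3: a4 - a2 = -3; constraint 4: a3 - a4 = 2 — and the others hold by inspection.

Satisfiable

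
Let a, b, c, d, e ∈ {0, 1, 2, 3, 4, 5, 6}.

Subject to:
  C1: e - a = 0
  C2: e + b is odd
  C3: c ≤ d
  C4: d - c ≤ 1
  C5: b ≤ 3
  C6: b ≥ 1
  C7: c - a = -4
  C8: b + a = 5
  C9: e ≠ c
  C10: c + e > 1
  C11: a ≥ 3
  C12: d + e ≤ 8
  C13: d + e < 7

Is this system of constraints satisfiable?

Setting (a, b, c, d, e) = (4, 1, 0, 1, 4) satisfies everything: constraint 1: e - a = 0; constraint 4: d - c = 1; constraint 7: c - a = -4, and the others follow.

Satisfiable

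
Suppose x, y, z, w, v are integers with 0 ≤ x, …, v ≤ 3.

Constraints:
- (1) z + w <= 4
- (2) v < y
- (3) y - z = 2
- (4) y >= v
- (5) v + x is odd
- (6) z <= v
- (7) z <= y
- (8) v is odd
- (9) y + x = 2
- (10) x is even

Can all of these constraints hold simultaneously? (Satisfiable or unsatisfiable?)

Satisfiable

The assignment x = 0, y = 2, z = 0, w = 1, v = 1 works:
  constraint 1 holds since z + w = 1.
  constraint 3 holds since y - z = 2.
The rest check out directly.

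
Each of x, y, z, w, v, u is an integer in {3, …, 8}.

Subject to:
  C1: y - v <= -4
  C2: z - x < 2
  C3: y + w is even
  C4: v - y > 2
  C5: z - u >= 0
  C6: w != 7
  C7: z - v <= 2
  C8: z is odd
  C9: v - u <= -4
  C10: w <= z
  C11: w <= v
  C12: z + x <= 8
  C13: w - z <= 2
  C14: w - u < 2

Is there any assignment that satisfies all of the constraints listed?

Constraints 5, 7, and 9 give u − v ≥ 4, v − z ≥ -2, z − u ≥ 0.
Adding all 3 inequalities: the left sides telescope to 0, and the right sides sum to 4 + (-2) + 0 = 2. So 0 ≥ 2, which is false.

Unsatisfiable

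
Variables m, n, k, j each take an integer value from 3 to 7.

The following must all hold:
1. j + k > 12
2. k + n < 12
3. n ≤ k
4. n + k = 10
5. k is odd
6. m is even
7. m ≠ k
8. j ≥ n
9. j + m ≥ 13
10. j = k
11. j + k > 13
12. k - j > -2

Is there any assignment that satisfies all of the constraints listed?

Satisfiable

Setting (m, n, k, j) = (6, 3, 7, 7) satisfies everything: constraint 1: j + k = 14; constraint 2: k + n = 10; constraint 4: n + k = 10, and the others follow.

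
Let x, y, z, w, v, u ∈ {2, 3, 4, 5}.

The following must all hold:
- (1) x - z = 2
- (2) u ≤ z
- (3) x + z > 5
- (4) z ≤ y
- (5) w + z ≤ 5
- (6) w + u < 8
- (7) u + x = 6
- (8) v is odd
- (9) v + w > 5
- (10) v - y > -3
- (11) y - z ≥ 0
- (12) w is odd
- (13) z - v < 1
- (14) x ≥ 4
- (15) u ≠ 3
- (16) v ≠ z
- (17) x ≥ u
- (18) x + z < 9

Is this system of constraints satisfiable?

Satisfiable

Try x = 4, y = 3, z = 2, w = 3, v = 3, u = 2.
Check constraint 1: x - z = 2; constraint 3: x + z = 6. The remaining constraints are straightforward to verify.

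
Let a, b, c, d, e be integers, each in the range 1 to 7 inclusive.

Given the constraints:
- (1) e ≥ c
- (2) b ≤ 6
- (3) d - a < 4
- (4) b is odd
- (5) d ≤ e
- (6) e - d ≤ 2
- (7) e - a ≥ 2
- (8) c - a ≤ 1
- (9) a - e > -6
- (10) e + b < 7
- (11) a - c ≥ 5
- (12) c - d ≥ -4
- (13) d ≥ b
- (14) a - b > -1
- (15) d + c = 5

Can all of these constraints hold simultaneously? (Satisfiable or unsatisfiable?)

Unsatisfiable

Constraints 6, 7, 11, and 12 give c − d ≥ -4, d − e ≥ -2, e − a ≥ 2, a − c ≥ 5.
Adding all 4 inequalities: the left sides telescope to 0, and the right sides sum to (-4) + (-2) + 2 + 5 = 1. So 0 ≥ 1, which is false.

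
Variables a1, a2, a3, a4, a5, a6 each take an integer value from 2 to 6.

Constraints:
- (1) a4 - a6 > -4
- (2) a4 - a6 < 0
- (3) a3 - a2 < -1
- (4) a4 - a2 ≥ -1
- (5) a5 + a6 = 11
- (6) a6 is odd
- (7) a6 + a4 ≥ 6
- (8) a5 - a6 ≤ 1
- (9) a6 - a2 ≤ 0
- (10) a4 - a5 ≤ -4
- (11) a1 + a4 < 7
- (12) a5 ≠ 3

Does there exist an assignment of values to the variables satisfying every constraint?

Unsatisfiable

Constraints 4, 8, 9, and 10 give a4 − a2 ≥ -1, a2 − a6 ≥ 0, a6 − a5 ≥ -1, a5 − a4 ≥ 4.
Adding all 4 inequalities: the left sides telescope to 0, and the right sides sum to (-1) + 0 + (-1) + 4 = 2. So 0 ≥ 2, which is false.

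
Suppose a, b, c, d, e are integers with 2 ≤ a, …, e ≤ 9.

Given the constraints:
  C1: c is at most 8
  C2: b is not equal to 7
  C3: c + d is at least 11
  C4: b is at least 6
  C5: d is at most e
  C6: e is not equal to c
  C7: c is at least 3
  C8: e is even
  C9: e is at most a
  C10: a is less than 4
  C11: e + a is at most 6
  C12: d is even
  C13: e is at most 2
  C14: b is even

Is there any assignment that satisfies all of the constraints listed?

From constraint 1: c ≤ 8. From constraints 5 and 13: d ≤ e ≤ 2. Hence c + d ≤ 10. But constraint 3 requires c + d ≥ 11, and 11 > 10. Contradiction.

Unsatisfiable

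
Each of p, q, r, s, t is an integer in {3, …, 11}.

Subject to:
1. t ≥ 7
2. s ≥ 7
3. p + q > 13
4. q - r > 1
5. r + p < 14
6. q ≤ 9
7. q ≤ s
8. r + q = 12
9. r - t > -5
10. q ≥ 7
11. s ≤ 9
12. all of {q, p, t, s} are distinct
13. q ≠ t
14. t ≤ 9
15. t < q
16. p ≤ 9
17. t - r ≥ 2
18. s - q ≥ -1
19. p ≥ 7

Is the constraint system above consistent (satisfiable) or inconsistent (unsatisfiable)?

Unsatisfiable

Constraints 1, 2, 6, 10, 11, 14, 16, and 19 confine each of q, p, t, s to the 3 values {7, …, 9}.
Constraint 12 requires all 4 of them to be distinct, but only 3 values are available — impossible by the pigeonhole principle.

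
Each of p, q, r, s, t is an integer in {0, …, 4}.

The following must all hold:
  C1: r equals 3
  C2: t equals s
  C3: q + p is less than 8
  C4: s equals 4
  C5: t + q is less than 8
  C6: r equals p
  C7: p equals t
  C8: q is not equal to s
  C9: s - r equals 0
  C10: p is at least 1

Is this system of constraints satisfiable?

Unsatisfiable

Constraint 1 fixes r = 3 and constraint 4 fixes s = 4. Constraints 2, 6, and 7 give r = p = t = s, so r = s. But 3 ≠ 4 — contradiction.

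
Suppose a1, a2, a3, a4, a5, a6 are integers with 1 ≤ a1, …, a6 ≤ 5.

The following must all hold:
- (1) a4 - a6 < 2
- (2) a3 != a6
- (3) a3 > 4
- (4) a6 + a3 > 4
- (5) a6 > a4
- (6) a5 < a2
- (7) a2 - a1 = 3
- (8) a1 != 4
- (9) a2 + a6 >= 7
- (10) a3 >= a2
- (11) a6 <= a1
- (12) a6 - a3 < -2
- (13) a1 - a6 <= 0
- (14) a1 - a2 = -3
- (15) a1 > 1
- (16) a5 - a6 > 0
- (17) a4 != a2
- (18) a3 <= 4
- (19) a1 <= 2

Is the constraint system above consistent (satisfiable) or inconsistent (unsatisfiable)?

Unsatisfiable

From constraints 10 and 18: a2 ≤ a3 ≤ 4. From constraints 11 and 19: a6 ≤ a1 ≤ 2. Hence a2 + a6 ≤ 6. But constraint 9 requires a2 + a6 ≥ 7, and 7 > 6. Contradiction.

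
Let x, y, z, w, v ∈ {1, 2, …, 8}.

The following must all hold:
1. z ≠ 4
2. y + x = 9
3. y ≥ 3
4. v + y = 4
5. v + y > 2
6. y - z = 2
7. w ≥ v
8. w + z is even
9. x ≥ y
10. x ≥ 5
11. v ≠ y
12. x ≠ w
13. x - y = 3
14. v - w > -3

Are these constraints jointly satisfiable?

Satisfiable

Take x = 6, y = 3, z = 1, w = 3, v = 1. Then constraint 2: y + x = 9; constraint 4: v + y = 4; constraint 5: v + y = 4, and every other listed constraint is also met.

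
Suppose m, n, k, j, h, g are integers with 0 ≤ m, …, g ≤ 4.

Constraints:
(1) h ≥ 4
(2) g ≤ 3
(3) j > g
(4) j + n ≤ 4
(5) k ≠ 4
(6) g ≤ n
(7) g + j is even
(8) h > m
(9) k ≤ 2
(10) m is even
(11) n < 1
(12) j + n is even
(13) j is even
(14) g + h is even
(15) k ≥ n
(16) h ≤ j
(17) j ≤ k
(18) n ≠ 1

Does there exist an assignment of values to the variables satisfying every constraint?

From constraints 1 and 16: j ≥ h and h ≥ 4, so j ≥ 4. From constraints 9 and 17: j ≤ k and k ≤ 2, so j ≤ 2. But 2 < 4, so no value of j works.

Unsatisfiable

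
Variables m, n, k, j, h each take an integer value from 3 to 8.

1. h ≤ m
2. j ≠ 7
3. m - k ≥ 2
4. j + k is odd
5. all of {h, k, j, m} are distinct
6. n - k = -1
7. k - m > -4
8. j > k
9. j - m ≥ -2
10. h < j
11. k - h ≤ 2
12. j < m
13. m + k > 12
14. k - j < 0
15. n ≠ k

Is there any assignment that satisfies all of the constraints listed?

Setting (m, n, k, j, h) = (8, 4, 5, 6, 3) satisfies everything: constraint 3: m - k = 3; constraint 6: n - k = -1; constraint 7: k - m = -3, and the others follow.

Satisfiable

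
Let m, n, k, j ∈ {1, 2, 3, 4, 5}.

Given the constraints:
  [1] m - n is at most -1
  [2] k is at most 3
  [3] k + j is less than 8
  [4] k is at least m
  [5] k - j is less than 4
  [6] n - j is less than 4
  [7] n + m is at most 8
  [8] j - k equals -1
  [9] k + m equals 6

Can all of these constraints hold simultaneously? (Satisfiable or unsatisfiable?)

Satisfiable

Setting (m, n, k, j) = (3, 5, 3, 2) satisfies everything: constraint 1: m - n = -2; constraint 3: k + j = 5, and the others follow.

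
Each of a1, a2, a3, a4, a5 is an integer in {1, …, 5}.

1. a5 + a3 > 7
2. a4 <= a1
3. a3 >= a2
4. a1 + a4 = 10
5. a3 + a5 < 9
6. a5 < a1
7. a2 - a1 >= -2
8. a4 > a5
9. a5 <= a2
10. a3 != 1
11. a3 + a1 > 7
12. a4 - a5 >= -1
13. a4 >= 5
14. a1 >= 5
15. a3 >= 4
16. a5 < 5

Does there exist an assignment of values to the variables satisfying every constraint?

Satisfiable

Setting (a1, a2, a3, a4, a5) = (5, 5, 5, 5, 3) satisfies everything: constraint 1: a5 + a3 = 8; constraint 4: a1 + a4 = 10; constraint 5: a3 + a5 = 8, and the others follow.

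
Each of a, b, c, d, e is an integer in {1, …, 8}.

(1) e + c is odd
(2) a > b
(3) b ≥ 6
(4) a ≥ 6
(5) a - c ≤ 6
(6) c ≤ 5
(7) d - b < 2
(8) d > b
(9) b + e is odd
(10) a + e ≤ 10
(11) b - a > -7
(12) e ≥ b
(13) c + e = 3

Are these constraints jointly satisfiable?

From constraint 4: a ≥ 6. From constraints 3 and 12: e ≥ b ≥ 6. Hence a + e ≥ 12. But constraint 10 requires a + e ≤ 10, and 10 < 12. Contradiction.

Unsatisfiable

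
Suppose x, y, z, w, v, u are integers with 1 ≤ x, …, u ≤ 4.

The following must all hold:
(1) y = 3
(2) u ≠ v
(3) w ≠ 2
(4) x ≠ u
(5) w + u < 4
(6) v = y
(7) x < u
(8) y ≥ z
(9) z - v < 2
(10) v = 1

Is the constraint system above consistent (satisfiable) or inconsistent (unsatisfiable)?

Constraint 10 fixes v = 1 and constraint 1 fixes y = 3, but constraint 6 requires v = y. Since 1 ≠ 3, contradiction.

Unsatisfiable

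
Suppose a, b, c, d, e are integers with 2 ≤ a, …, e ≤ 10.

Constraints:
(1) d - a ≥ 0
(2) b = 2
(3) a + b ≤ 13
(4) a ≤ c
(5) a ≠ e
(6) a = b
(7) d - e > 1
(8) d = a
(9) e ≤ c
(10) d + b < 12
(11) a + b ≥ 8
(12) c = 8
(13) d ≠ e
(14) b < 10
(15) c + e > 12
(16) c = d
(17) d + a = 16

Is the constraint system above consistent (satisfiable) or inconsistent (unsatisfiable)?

Constraint 12 fixes c = 8 and constraint 2 fixes b = 2. Constraints 6, 8, and 16 give c = d = a = b, so c = b. But 8 ≠ 2 — contradiction.

Unsatisfiable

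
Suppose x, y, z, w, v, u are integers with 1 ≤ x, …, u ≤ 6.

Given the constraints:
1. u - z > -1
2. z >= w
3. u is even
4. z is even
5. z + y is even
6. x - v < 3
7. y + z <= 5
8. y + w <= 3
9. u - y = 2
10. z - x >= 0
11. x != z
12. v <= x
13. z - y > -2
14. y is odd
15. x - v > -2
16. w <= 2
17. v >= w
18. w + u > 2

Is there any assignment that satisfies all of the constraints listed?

Unsatisfiable

Constraint 4 makes z even and constraint 14 makes y odd, so z + y must be odd. Constraint 5 says z + y is even — contradiction.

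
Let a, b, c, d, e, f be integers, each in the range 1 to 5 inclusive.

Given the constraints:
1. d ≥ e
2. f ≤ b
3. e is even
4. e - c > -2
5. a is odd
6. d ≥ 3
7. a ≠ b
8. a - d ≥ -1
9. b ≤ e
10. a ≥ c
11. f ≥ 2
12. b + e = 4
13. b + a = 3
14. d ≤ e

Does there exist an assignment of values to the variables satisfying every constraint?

Unsatisfiable

From constraints 2 and 11: b ≥ f ≥ 2. From constraints 6 and 14: e ≥ d ≥ 3. Hence b + e ≥ 5. But constraint 12 requires b + e = 4, and 4 < 5. Contradiction.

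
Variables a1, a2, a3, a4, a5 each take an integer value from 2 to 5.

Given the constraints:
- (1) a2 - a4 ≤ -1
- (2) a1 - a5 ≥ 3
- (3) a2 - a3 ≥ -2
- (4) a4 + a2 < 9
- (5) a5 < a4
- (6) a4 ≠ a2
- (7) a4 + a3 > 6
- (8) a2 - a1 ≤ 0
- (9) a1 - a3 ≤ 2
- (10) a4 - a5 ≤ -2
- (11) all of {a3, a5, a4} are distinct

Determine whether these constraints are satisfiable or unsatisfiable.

Unsatisfiable

Constraints 1, 2, 3, 9, and 10 give a5 − a4 ≥ 2, a4 − a2 ≥ 1, a2 − a3 ≥ -2, a3 − a1 ≥ -2, a1 − a5 ≥ 3.
Adding all 5 inequalities: the left sides telescope to 0, and the right sides sum to 2 + 1 + (-2) + (-2) + 3 = 2. So 0 ≥ 2, which is false.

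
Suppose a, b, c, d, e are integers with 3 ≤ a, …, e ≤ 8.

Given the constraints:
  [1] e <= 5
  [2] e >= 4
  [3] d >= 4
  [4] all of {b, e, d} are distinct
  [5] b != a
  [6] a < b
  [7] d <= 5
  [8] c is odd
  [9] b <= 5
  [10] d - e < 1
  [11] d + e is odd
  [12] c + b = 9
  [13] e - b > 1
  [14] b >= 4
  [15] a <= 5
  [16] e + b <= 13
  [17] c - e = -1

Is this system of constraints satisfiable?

Unsatisfiable

Constraints 1, 2, 3, 7, 9, and 14 confine each of b, e, d to the 2 values {4, 5}.
Constraint 4 requires all 3 of them to be distinct, but only 2 values are available — impossible by the pigeonhole principle.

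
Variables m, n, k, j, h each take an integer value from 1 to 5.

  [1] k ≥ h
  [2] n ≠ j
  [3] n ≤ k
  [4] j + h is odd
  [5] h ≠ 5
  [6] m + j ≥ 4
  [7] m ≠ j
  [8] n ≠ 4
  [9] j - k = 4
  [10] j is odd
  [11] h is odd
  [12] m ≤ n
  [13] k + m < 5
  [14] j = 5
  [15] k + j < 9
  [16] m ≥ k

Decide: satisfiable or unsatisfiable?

Unsatisfiable

Constraint 10 makes j odd and constraint 11 makes h odd, so j + h must be even. Constraint 4 says j + h is odd — contradiction.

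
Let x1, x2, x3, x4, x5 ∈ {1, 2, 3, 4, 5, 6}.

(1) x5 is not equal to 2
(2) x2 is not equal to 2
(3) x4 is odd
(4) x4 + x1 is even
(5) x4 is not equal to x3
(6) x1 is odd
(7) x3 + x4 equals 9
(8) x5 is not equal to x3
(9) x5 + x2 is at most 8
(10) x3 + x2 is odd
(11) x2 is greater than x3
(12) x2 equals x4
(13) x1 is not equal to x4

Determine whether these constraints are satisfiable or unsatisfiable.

One satisfying assignment is x1 = 3, x2 = 5, x3 = 4, x4 = 5, x5 = 1.
For the less obvious constraints — constraint 3: x4 = 5 is odd; constraint 7: x3 + x4 = 9; constraint 9: x5 + x2 = 6 — and the others hold by inspection.

Satisfiable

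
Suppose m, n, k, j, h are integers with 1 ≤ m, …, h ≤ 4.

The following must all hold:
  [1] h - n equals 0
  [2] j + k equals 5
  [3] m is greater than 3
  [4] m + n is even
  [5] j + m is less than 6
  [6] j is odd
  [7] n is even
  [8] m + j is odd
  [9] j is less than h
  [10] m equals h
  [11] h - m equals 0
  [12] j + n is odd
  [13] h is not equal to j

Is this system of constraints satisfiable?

Satisfiable

Take m = 4, n = 4, k = 4, j = 1, h = 4. Then constraint 1: h - n = 0; constraint 2: j + k = 5; constraint 5: j + m = 5, and every other listed constraint is also met.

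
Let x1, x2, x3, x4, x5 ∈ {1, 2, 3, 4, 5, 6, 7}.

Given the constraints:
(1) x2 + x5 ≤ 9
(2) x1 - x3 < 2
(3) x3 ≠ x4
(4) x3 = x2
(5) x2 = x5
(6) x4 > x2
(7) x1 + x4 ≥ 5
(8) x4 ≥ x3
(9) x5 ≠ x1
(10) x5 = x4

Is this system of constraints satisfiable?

Unsatisfiable

From constraints 4, 5, and 10, x3 = x2 = x5 = x4, so x3 = x4. But constraint 3 says x3 ≠ x4. Contradiction.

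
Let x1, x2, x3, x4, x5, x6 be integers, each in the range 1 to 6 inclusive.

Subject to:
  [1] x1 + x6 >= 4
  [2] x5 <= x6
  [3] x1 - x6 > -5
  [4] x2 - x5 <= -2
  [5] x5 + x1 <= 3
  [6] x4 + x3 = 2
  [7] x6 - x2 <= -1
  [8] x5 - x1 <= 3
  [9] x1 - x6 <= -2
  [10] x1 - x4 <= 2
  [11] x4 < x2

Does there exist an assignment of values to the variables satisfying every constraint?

Constraints 4, 7, 8, and 9 give x1 − x5 ≥ -3, x5 − x2 ≥ 2, x2 − x6 ≥ 1, x6 − x1 ≥ 2.
Adding all 4 inequalities: the left sides telescope to 0, and the right sides sum to (-3) + 2 + 1 + 2 = 2. So 0 ≥ 2, which is false.

Unsatisfiable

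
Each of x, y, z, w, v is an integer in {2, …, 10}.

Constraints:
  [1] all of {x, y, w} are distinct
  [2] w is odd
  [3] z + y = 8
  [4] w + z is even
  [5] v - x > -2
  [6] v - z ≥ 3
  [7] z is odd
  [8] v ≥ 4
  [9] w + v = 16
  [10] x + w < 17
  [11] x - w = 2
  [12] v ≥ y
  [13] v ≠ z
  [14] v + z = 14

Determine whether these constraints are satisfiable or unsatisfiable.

Satisfiable

Try x = 9, y = 3, z = 5, w = 7, v = 9.
Check constraint 3: z + y = 8; constraint 5: v - x = 0. The remaining constraints are straightforward to verify.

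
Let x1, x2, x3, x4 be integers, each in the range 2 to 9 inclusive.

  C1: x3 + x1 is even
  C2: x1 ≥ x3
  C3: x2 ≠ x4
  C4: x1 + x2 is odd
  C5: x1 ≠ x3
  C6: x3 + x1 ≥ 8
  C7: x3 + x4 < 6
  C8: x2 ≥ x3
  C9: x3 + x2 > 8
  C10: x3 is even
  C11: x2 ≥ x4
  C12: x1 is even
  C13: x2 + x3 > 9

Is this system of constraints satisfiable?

One satisfying assignment is x1 = 8, x2 = 9, x3 = 2, x4 = 2.
For the less obvious constraints — constraint 6: x3 + x1 = 10; constraint 7: x3 + x4 = 4 — and the others hold by inspection.

Satisfiable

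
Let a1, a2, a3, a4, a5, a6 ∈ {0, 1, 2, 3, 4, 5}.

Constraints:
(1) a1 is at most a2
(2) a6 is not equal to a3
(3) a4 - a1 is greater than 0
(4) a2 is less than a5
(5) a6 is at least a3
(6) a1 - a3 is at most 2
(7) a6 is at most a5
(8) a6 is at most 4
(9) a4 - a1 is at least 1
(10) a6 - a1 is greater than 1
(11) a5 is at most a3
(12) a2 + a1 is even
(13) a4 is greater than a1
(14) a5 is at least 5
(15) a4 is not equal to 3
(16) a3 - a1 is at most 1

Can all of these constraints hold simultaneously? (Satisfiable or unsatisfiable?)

From constraints 11 and 14: a3 ≥ a5 and a5 ≥ 5, so a3 ≥ 5. From constraints 5 and 8: a3 ≤ a6 and a6 ≤ 4, so a3 ≤ 4. But 4 < 5, so no value of a3 works.

Unsatisfiable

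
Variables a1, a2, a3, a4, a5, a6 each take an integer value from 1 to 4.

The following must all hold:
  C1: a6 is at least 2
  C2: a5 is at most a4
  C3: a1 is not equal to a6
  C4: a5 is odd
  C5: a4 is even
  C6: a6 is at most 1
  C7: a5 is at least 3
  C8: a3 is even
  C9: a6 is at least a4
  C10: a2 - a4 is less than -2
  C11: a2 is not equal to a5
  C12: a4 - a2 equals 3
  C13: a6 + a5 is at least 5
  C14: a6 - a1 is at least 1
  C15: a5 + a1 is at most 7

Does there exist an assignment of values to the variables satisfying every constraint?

Unsatisfiable

From constraints 2 and 7: a4 ≥ a5 and a5 ≥ 3, so a4 ≥ 3. From constraints 6 and 9: a4 ≤ a6 and a6 ≤ 1, so a4 ≤ 1. But 1 < 3, so no value of a4 works.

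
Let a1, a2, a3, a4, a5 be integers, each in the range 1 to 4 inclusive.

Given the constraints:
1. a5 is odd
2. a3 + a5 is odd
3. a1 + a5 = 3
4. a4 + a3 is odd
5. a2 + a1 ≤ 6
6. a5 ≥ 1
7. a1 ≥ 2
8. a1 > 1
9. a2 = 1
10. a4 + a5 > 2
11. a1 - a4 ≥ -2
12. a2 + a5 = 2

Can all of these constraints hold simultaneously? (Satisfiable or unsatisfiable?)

Satisfiable

Setting (a1, a2, a3, a4, a5) = (2, 1, 4, 3, 1) satisfies everything: constraint 3: a1 + a5 = 3; constraint 5: a2 + a1 = 3, and the others follow.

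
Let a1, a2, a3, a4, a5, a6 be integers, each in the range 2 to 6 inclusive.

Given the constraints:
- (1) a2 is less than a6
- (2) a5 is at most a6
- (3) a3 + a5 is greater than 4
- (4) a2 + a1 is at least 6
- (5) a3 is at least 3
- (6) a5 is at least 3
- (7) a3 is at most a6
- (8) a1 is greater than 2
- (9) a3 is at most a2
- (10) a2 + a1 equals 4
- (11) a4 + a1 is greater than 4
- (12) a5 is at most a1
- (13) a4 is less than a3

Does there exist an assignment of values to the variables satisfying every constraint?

From constraints 5 and 9: a2 ≥ a3 ≥ 3. From constraints 6 and 12: a1 ≥ a5 ≥ 3. Hence a2 + a1 ≥ 6. But constraint 10 requires a2 + a1 = 4, and 4 < 6. Contradiction.

Unsatisfiable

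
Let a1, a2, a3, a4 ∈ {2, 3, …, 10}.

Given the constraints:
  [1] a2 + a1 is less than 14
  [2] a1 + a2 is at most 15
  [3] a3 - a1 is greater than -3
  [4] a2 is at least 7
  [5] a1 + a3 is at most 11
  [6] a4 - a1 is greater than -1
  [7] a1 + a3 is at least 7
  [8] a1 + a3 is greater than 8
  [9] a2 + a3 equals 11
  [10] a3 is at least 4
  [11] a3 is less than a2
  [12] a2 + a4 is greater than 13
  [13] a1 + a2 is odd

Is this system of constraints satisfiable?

The assignment a1 = 6, a2 = 7, a3 = 4, a4 = 7 works:
  constraint 1 holds since a2 + a1 = 13.
  constraint 2 holds since a1 + a2 = 13.
The rest check out directly.

Satisfiable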